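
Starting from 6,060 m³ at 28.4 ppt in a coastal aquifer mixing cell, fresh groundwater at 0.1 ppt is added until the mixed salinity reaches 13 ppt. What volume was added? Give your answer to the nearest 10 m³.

7230 m³

Salt balance: 6,060×28.4 + V×0.1 = (6,060+V)×13
172,104 + 0.1V = 78,780 + 13V
93,324 = 12.9V
V = 7,234.42 m³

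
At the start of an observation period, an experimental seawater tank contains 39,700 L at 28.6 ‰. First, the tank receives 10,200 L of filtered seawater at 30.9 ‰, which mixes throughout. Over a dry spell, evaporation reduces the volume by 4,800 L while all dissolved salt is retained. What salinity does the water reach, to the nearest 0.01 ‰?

32.16 ‰

After mixing: salt = 39,700×28.6 + 10,200×30.9 = 1,450,600; volume = 49,900 L
After evaporation: salt unchanged = 1,450,600; volume = 49,900 − 4,800 = 45,100 L
S = 1,450,600 / 45,100 = 32.1641 ‰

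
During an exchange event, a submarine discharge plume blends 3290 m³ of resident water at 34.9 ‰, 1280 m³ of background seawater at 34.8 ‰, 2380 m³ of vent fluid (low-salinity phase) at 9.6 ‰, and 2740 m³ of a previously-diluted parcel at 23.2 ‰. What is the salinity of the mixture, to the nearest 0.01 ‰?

Weighted by volume,
salt = 3,290×34.9 + 1,280×34.8 + 2,380×9.6 + 2,740×23.2 = 114,821 + 44,544 + 22,848 + 63,568 = 245,781
volume = 3,290 + 1,280 + 2,380 + 2,740 = 9,690 m³
S = 245,781 / 9,690 = 25.3644 ‰

25.36 ‰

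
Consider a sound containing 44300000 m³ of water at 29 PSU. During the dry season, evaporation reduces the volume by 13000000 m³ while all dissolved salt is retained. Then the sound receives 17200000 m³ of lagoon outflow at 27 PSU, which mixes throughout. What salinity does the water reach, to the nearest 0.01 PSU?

36.06 PSU

After evaporation: salt = 44,300,000×29 = 1,284,700,000; volume = 44,300,000 − 13,000,000 = 31,300,000 m³
After mixing: salt = 1,284,700,000 + 17,200,000×27 = 1,749,100,000; volume = 31,300,000 + 17,200,000 = 48,500,000 m³
S = 1,749,100,000 / 48,500,000 = 36.0639 PSU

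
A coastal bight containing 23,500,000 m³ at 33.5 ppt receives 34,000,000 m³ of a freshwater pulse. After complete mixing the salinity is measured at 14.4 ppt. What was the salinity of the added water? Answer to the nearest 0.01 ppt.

1.20 ppt

Salt balance: 23,500,000×33.5 + 34,000,000×S = 57,500,000×14.4
787,250,000 + 34,000,000·S = 828,000,000
S = (828,000,000 − 787,250,000) / 34,000,000 = 1.1985 ppt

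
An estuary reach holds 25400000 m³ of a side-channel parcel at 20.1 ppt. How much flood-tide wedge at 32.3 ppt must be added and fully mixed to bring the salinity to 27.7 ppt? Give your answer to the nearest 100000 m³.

42000000 m³

Salt balance: 25,400,000×20.1 + V×32.3 = (25,400,000+V)×27.7
510,540,000 + 32.3V = 703,580,000 + 27.7V
193,040,000 = 4.6V
V = 41,965,217.39 m³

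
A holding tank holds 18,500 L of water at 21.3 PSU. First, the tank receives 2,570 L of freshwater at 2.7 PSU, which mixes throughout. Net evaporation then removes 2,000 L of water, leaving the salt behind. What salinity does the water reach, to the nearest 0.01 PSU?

After mixing: salt = 18,500×21.3 + 2,570×2.7 = 400,989; volume = 21,070 L
After evaporation: salt unchanged = 400,989; volume = 21,070 − 2,000 = 19,070 L
S = 400,989 / 19,070 = 21.0272 PSU

21.03 PSU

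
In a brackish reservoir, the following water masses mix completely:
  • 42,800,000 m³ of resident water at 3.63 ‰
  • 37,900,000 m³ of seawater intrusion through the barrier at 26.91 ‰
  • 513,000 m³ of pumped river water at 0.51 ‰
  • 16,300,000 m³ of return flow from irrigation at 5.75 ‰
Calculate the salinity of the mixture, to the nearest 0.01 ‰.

13.02 ‰

Salt balance:
salt = 42,800,000×3.63 + 37,900,000×26.91 + 513,000×0.51 + 16,300,000×5.75 = 155,364,000 + 1,019,889,000 + 261,630 + 93,725,000 = 1,269,239,630
volume = 42,800,000 + 37,900,000 + 513,000 + 16,300,000 = 97,513,000 m³
S = 1,269,239,630 / 97,513,000 = 13.0161 ‰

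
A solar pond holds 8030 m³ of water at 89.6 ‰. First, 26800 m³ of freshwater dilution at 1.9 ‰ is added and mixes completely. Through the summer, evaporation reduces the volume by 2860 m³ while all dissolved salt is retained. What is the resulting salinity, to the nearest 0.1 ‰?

After mixing: salt = 8,030×89.6 + 26,800×1.9 = 770,408; volume = 34,830 m³
After evaporation: salt unchanged = 770,408; volume = 34,830 − 2,860 = 31,970 m³
S = 770,408 / 31,970 = 24.0978 ‰

24.1 ‰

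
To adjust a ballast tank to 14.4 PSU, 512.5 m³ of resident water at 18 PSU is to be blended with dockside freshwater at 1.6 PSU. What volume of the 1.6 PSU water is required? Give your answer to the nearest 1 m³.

Salt balance: 512.5×18 + V×1.6 = (512.5+V)×14.4
9,225 + 1.6V = 7,380 + 14.4V
1,845 = 12.8V
V = 144.14 m³

144 m³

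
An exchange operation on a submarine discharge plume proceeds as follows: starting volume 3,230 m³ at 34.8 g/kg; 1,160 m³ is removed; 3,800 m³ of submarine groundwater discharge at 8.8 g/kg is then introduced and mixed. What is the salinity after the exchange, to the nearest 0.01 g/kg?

17.97 g/kg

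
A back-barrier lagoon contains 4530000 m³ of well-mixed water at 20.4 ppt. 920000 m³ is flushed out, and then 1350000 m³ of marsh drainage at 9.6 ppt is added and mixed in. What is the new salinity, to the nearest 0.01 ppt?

17.46 ppt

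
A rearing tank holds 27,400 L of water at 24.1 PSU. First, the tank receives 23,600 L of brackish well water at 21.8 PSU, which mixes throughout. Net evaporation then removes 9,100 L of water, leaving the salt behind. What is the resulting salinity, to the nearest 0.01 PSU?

28.04 PSU

After mixing: salt = 27,400×24.1 + 23,600×21.8 = 1,174,820; volume = 51,000 L
After evaporation: salt unchanged = 1,174,820; volume = 51,000 − 9,100 = 41,900 L
S = 1,174,820 / 41,900 = 28.0387 PSU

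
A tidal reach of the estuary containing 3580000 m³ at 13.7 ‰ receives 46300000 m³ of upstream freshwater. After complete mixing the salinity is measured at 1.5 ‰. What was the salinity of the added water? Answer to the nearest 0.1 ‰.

Salt balance: 3,580,000×13.7 + 46,300,000×S = 49,880,000×1.5
49,046,000 + 46,300,000·S = 74,820,000
S = (74,820,000 − 49,046,000) / 46,300,000 = 0.5567 ‰

0.6 ‰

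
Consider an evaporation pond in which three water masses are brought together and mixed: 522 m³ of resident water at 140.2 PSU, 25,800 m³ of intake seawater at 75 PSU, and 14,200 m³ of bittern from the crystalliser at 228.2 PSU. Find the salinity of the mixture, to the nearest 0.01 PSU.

Weighted by volume,
salt = 522×140.2 + 25,800×75 + 14,200×228.2 = 73,184.4 + 1,935,000 + 3,240,440 = 5,248,624.4
volume = 522 + 25,800 + 14,200 = 40,522 m³
S = 5,248,624.4 / 40,522 = 129.5253 PSU

129.53 PSU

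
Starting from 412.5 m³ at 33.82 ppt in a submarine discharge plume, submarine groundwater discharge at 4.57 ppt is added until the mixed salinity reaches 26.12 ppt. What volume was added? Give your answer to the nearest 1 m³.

Salt balance: 412.5×33.82 + V×4.57 = (412.5+V)×26.12
13,950.75 + 4.57V = 10,774.5 + 26.12V
3,176.25 = 21.55V
V = 147.39 m³

147 m³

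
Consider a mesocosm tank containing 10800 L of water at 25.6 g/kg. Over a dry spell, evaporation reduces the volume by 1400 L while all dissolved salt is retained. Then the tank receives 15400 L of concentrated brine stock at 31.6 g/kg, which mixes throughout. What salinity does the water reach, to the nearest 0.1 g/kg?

After evaporation: salt = 10,800×25.6 = 276,480; volume = 10,800 − 1,400 = 9,400 L
After mixing: salt = 276,480 + 15,400×31.6 = 763,120; volume = 9,400 + 15,400 = 24,800 L
S = 763,120 / 24,800 = 30.771 g/kg

30.8 g/kg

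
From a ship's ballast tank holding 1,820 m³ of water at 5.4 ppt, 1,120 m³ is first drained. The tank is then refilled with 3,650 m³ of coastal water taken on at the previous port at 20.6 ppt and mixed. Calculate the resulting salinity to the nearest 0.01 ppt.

18.15 ppt

Remaining after removal: 700 m³ at 5.4 ppt (salt = 3,780)
After addition: salt = 3,780 + 3,650×20.6 = 78,970; volume = 4,350 m³
S = 78,970 / 4,350 = 18.154 ppt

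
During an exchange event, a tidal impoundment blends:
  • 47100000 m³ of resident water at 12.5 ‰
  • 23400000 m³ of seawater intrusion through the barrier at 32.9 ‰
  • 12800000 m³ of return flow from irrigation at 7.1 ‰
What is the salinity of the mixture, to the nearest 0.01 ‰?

17.40 ‰

Conserving salt mass:
salt = 47,100,000×12.5 + 23,400,000×32.9 + 12,800,000×7.1 = 588,750,000 + 769,860,000 + 90,880,000 = 1,449,490,000
volume = 47,100,000 + 23,400,000 + 12,800,000 = 83,300,000 m³
S = 1,449,490,000 / 83,300,000 = 17.4008 ‰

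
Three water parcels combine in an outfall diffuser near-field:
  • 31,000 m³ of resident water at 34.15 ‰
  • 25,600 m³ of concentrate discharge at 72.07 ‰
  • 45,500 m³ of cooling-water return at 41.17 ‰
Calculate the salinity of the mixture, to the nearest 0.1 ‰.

Conserving salt mass:
salt = 31,000×34.15 + 25,600×72.07 + 45,500×41.17 = 1,058,650 + 1,844,992 + 1,873,235 = 4,776,877
volume = 31,000 + 25,600 + 45,500 = 102,100 m³
S = 4,776,877 / 102,100 = 46.786 ‰

46.8 ‰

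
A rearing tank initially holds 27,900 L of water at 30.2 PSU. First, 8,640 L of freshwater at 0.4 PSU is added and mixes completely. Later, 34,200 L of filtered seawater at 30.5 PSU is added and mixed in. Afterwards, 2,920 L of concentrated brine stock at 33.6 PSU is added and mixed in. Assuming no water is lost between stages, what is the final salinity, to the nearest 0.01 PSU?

By conservation of dissolved salt,
Initial salt = 27,900×30.2 = 842,580
After stage 1: salt = 842,580 + 8,640×0.4 = 846,036; volume = 36,540 L; S = 23.154 PSU
After stage 2: salt = 846,036 + 34,200×30.5 = 1,889,136; volume = 70,740 L; S = 26.705 PSU
After stage 3: salt = 1,889,136 + 2,920×33.6 = 1,987,248; volume = 73,660 L
S = 1,987,248 / 73,660 = 26.9787 PSU

26.98 PSU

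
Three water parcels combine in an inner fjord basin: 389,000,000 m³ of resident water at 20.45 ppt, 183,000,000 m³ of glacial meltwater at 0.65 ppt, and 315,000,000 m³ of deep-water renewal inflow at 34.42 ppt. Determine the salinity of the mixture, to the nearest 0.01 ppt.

Weighted by volume,
salt = 389,000,000×20.45 + 183,000,000×0.65 + 315,000,000×34.42 = 7,955,050,000 + 118,950,000 + 10,842,300,000 = 18,916,300,000
volume = 389,000,000 + 183,000,000 + 315,000,000 = 887,000,000 m³
S = 18,916,300,000 / 887,000,000 = 21.3262 ppt

21.33 ppt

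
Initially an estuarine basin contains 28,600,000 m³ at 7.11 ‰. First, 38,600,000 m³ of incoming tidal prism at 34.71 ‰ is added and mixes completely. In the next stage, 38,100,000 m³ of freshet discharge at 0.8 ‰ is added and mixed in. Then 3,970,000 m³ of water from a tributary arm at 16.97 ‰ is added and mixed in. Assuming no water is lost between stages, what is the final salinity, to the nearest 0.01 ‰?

15.02 ‰

Mass of salt is conserved:
Initial salt = 28,600,000×7.11 = 203,346,000
After stage 1: salt = 203,346,000 + 38,600,000×34.71 = 1,543,152,000; volume = 67,200,000 m³; S = 22.964 ‰
After stage 2: salt = 1,543,152,000 + 38,100,000×0.8 = 1,573,632,000; volume = 105,300,000 m³; S = 14.944 ‰
After stage 3: salt = 1,573,632,000 + 3,970,000×16.97 = 1,641,002,900; volume = 109,270,000 m³
S = 1,641,002,900 / 109,270,000 = 15.0179 ‰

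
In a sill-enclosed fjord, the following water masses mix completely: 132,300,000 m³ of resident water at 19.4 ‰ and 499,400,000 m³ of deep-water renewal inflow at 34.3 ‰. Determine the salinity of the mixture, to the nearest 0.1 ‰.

31.2 ‰

Weighted by volume,
salt = 132,300,000×19.4 + 499,400,000×34.3 = 2,566,620,000 + 17,129,420,000 = 19,696,040,000
volume = 132,300,000 + 499,400,000 = 631,700,000 m³
S = 19,696,040,000 / 631,700,000 = 31.179 ‰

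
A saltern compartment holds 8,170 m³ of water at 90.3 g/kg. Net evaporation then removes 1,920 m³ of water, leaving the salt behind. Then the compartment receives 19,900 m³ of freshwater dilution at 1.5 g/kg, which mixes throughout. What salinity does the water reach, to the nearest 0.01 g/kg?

29.35 g/kg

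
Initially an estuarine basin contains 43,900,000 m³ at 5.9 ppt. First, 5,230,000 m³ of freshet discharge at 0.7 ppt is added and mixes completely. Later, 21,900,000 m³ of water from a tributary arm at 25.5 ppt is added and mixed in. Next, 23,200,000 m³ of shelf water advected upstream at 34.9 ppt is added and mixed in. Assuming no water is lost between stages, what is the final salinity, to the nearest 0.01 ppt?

By conservation of dissolved salt,
Initial salt = 43,900,000×5.9 = 259,010,000
After stage 1: salt = 259,010,000 + 5,230,000×0.7 = 262,671,000; volume = 49,130,000 m³; S = 5.346 ppt
After stage 2: salt = 262,671,000 + 21,900,000×25.5 = 821,121,000; volume = 71,030,000 m³; S = 11.56 ppt
After stage 3: salt = 821,121,000 + 23,200,000×34.9 = 1,630,801,000; volume = 94,230,000 m³
S = 1,630,801,000 / 94,230,000 = 17.3066 ppt

17.31 ppt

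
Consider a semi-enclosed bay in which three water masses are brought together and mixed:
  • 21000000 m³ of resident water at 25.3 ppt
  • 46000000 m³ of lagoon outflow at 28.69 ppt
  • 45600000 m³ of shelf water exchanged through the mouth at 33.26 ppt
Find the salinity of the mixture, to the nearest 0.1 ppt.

29.9 ppt

Mass of salt is conserved:
salt = 21,000,000×25.3 + 46,000,000×28.69 + 45,600,000×33.26 = 531,300,000 + 1,319,740,000 + 1,516,656,000 = 3,367,696,000
volume = 21,000,000 + 46,000,000 + 45,600,000 = 112,600,000 m³
S = 3,367,696,000 / 112,600,000 = 29.908 ppt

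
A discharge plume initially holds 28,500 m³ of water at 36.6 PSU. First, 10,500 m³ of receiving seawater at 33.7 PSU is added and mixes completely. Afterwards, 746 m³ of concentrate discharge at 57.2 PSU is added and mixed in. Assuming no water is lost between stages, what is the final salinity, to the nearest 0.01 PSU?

36.22 PSU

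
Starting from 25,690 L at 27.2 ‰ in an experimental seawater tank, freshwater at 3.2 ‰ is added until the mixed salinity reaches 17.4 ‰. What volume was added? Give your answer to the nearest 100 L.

17700 L

Salt balance: 25,690×27.2 + V×3.2 = (25,690+V)×17.4
698,768 + 3.2V = 447,006 + 17.4V
251,762 = 14.2V
V = 17,729.72 L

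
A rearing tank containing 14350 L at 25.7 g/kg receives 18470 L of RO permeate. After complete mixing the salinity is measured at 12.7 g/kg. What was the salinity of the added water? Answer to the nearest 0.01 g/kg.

2.60 g/kg

Salt balance: 14,350×25.7 + 18,470×S = 32,820×12.7
368,795 + 18,470·S = 416,814
S = (416,814 − 368,795) / 18,470 = 2.5998 g/kg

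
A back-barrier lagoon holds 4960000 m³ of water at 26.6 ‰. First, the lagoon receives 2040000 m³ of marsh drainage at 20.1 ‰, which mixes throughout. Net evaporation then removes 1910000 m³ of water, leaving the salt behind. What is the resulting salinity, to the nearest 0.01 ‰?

After mixing: salt = 4,960,000×26.6 + 2,040,000×20.1 = 172,940,000; volume = 7,000,000 m³
After evaporation: salt unchanged = 172,940,000; volume = 7,000,000 − 1,910,000 = 5,090,000 m³
S = 172,940,000 / 5,090,000 = 33.9764 ‰

33.98 ‰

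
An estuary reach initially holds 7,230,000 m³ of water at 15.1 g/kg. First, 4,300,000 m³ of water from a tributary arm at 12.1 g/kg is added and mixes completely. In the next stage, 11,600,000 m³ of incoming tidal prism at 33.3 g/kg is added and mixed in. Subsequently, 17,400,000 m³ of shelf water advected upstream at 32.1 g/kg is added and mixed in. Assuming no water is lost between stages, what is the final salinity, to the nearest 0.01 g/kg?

27.29 g/kg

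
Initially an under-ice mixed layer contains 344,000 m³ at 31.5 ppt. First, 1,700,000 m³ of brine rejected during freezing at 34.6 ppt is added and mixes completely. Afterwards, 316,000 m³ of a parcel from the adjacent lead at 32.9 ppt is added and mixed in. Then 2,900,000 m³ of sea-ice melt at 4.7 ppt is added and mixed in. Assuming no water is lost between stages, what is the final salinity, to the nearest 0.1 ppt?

17.8 ppt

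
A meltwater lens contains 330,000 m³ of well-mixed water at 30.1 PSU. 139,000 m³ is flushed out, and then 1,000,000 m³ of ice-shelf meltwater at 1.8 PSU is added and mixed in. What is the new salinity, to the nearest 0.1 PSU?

Remaining after removal: 191,000 m³ at 30.1 PSU (salt = 5,749,100)
After addition: salt = 5,749,100 + 1,000,000×1.8 = 7,549,100; volume = 1,191,000 m³
S = 7,549,100 / 1,191,000 = 6.3385 PSU

6.3 PSU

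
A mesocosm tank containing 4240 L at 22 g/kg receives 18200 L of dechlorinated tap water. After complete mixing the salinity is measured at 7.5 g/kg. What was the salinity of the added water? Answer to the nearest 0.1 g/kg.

4.1 g/kg

Salt balance: 4,240×22 + 18,200×S = 22,440×7.5
93,280 + 18,200·S = 168,300
S = (168,300 − 93,280) / 18,200 = 4.122 g/kg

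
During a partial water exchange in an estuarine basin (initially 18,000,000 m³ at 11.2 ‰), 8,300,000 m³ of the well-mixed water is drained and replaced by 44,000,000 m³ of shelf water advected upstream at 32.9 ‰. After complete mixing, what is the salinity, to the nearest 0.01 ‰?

Remaining after removal: 9,700,000 m³ at 11.2 ‰ (salt = 108,640,000)
After addition: salt = 108,640,000 + 44,000,000×32.9 = 1,556,240,000; volume = 53,700,000 m³
S = 1,556,240,000 / 53,700,000 = 28.9803 ‰

28.98 ‰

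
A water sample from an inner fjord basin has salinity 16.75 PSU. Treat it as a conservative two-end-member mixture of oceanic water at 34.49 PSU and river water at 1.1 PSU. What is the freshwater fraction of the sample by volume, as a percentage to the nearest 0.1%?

53.1%

Let f be the freshwater fraction. Salt balance per unit volume:
f×1.1 + (1−f)×34.49 = 16.75
f = (34.49 − 16.75) / (34.49 − 1.1) = 17.74/33.39 = 0.5313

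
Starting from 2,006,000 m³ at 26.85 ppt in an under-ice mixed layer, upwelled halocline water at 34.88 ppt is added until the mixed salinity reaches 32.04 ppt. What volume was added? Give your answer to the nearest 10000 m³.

Salt balance: 2,006,000×26.85 + V×34.88 = (2,006,000+V)×32.04
53,861,100 + 34.88V = 64,272,240 + 32.04V
10,411,140 = 2.84V
V = 3,665,894.37 m³

3670000 m³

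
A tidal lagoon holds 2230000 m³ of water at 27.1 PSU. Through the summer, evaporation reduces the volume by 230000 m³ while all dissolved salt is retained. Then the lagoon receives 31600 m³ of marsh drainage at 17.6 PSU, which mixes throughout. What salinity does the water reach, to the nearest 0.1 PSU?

After evaporation: salt = 2,230,000×27.1 = 60,433,000; volume = 2,230,000 − 230,000 = 2,000,000 m³
After mixing: salt = 60,433,000 + 31,600×17.6 = 60,989,160; volume = 2,000,000 + 31,600 = 2,031,600 m³
S = 60,989,160 / 2,031,600 = 30.0203 PSU

30.0 PSU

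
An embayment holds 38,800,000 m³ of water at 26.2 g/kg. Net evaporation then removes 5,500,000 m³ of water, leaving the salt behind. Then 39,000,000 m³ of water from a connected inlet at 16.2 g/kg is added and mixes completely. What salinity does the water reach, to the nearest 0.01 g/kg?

After evaporation: salt = 38,800,000×26.2 = 1,016,560,000; volume = 38,800,000 − 5,500,000 = 33,300,000 m³
After mixing: salt = 1,016,560,000 + 39,000,000×16.2 = 1,648,360,000; volume = 33,300,000 + 39,000,000 = 72,300,000 m³
S = 1,648,360,000 / 72,300,000 = 22.7989 g/kg

22.80 g/kg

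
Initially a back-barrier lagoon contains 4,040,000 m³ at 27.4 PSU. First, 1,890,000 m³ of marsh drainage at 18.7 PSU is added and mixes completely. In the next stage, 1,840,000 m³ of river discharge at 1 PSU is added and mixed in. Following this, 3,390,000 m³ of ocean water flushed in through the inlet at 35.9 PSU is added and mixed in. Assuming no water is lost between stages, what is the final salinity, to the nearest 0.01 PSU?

24.16 PSU

By conservation of dissolved salt,
Initial salt = 4,040,000×27.4 = 110,696,000
After stage 1: salt = 110,696,000 + 1,890,000×18.7 = 146,039,000; volume = 5,930,000 m³; S = 24.627 PSU
After stage 2: salt = 146,039,000 + 1,840,000×1 = 147,879,000; volume = 7,770,000 m³; S = 19.032 PSU
After stage 3: salt = 147,879,000 + 3,390,000×35.9 = 269,580,000; volume = 11,160,000 m³
S = 269,580,000 / 11,160,000 = 24.1559 PSU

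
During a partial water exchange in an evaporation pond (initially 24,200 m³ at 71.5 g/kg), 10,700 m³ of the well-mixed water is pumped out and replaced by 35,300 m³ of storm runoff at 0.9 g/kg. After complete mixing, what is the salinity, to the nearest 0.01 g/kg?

Remaining after removal: 13,500 m³ at 71.5 g/kg (salt = 965,250)
After addition: salt = 965,250 + 35,300×0.9 = 997,020; volume = 48,800 m³
S = 997,020 / 48,800 = 20.4307 g/kg

20.43 g/kg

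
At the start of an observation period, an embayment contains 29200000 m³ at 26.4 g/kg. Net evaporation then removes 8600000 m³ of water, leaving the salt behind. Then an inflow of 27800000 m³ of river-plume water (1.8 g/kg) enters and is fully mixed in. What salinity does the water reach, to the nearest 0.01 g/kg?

16.96 g/kg

After evaporation: salt = 29,200,000×26.4 = 770,880,000; volume = 29,200,000 − 8,600,000 = 20,600,000 m³
After mixing: salt = 770,880,000 + 27,800,000×1.8 = 820,920,000; volume = 20,600,000 + 27,800,000 = 48,400,000 m³
S = 820,920,000 / 48,400,000 = 16.9612 g/kg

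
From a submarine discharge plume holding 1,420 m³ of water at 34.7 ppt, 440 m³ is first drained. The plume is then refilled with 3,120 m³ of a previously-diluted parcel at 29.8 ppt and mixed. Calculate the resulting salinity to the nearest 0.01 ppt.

30.97 ppt

Remaining after removal: 980 m³ at 34.7 ppt (salt = 34,006)
After addition: salt = 34,006 + 3,120×29.8 = 126,982; volume = 4,100 m³
S = 126,982 / 4,100 = 30.9712 ppt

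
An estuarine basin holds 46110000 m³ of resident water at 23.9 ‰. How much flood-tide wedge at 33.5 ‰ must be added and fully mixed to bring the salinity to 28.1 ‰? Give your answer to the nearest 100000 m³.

Salt balance: 46,110,000×23.9 + V×33.5 = (46,110,000+V)×28.1
1,102,029,000 + 33.5V = 1,295,691,000 + 28.1V
193,662,000 = 5.4V
V = 35,863,333.33 m³

35900000 m³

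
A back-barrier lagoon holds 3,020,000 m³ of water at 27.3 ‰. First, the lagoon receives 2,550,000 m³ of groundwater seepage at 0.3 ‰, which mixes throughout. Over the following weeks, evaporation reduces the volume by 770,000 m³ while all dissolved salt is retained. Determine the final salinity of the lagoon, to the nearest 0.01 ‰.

17.34 ‰

After mixing: salt = 3,020,000×27.3 + 2,550,000×0.3 = 83,211,000; volume = 5,570,000 m³
After evaporation: salt unchanged = 83,211,000; volume = 5,570,000 − 770,000 = 4,800,000 m³
S = 83,211,000 / 4,800,000 = 17.3356 ‰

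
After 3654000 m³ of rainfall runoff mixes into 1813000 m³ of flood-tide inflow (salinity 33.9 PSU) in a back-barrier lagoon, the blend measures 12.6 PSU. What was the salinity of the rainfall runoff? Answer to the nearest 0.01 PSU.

Salt balance: 1,813,000×33.9 + 3,654,000×S = 5,467,000×12.6
61,460,700 + 3,654,000·S = 68,884,200
S = (68,884,200 − 61,460,700) / 3,654,000 = 2.0316 PSU

2.03 PSU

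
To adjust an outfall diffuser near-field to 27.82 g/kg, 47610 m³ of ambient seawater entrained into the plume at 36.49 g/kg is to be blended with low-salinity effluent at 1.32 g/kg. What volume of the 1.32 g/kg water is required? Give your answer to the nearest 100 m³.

Salt balance: 47,610×36.49 + V×1.32 = (47,610+V)×27.82
1,737,288.9 + 1.32V = 1,324,510.2 + 27.82V
412,778.7 = 26.5V
V = 15,576.55 m³

15600 m³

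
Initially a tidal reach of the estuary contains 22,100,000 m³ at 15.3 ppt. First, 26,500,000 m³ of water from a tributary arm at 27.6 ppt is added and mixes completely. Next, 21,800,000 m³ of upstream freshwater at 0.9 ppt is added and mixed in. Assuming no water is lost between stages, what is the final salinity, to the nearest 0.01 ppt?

By conservation of dissolved salt,
Initial salt = 22,100,000×15.3 = 338,130,000
After stage 1: salt = 338,130,000 + 26,500,000×27.6 = 1,069,530,000; volume = 48,600,000 m³; S = 22.007 ppt
After stage 2: salt = 1,069,530,000 + 21,800,000×0.9 = 1,089,150,000; volume = 70,400,000 m³
S = 1,089,150,000 / 70,400,000 = 15.4709 ppt

15.47 ppt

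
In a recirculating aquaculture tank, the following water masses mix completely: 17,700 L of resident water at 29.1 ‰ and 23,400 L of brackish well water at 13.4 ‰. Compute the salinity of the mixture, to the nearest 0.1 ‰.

20.2 ‰

Salt balance:
salt = 17,700×29.1 + 23,400×13.4 = 515,070 + 313,560 = 828,630
volume = 17,700 + 23,400 = 41,100 L
S = 828,630 / 41,100 = 20.161 ‰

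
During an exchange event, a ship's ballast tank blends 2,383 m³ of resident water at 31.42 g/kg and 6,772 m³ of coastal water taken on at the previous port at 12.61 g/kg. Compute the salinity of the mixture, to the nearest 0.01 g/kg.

Mass of salt is conserved:
salt = 2,383×31.42 + 6,772×12.61 = 74,873.86 + 85,394.92 = 160,268.78
volume = 2,383 + 6,772 = 9,155 m³
S = 160,268.78 / 9,155 = 17.5061 g/kg

17.51 g/kg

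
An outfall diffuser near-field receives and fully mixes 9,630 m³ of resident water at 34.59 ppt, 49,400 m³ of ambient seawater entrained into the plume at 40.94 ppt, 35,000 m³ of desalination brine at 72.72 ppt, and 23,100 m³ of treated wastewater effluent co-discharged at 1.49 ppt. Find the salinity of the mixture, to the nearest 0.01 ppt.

42.13 ppt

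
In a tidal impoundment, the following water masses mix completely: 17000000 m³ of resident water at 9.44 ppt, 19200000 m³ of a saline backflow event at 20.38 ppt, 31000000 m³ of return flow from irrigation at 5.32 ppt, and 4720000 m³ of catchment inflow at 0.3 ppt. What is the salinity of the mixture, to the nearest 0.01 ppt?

9.98 ppt

Conserving salt mass:
salt = 17,000,000×9.44 + 19,200,000×20.38 + 31,000,000×5.32 + 4,720,000×0.3 = 160,480,000 + 391,296,000 + 164,920,000 + 1,416,000 = 718,112,000
volume = 17,000,000 + 19,200,000 + 31,000,000 + 4,720,000 = 71,920,000 m³
S = 718,112,000 / 71,920,000 = 9.9849 ppt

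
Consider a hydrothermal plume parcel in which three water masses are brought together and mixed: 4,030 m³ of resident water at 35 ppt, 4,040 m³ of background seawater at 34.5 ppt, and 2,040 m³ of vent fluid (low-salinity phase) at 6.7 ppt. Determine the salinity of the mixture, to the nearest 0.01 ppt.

Conserving salt mass:
salt = 4,030×35 + 4,040×34.5 + 2,040×6.7 = 141,050 + 139,380 + 13,668 = 294,098
volume = 4,030 + 4,040 + 2,040 = 10,110 m³
S = 294,098 / 10,110 = 29.0898 ppt

29.09 ppt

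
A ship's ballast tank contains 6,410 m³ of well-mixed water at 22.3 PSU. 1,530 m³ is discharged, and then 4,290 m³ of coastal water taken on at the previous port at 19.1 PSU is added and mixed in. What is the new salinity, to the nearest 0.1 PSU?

20.8 PSU

Remaining after removal: 4,880 m³ at 22.3 PSU (salt = 108,824)
After addition: salt = 108,824 + 4,290×19.1 = 190,763; volume = 9,170 m³
S = 190,763 / 9,170 = 20.8029 PSU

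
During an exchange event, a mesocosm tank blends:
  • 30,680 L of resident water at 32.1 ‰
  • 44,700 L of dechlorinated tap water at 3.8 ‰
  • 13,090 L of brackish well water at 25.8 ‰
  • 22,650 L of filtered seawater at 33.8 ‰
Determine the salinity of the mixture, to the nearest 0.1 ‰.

20.3 ‰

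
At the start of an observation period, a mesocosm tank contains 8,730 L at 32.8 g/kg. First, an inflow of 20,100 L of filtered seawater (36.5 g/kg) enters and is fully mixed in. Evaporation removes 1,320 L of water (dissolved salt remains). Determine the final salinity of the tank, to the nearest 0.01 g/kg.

37.08 g/kg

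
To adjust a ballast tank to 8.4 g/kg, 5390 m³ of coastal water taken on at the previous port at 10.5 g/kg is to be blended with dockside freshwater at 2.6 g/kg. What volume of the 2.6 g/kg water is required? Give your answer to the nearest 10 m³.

1950 m³

Salt balance: 5,390×10.5 + V×2.6 = (5,390+V)×8.4
56,595 + 2.6V = 45,276 + 8.4V
11,319 = 5.8V
V = 1,951.55 m³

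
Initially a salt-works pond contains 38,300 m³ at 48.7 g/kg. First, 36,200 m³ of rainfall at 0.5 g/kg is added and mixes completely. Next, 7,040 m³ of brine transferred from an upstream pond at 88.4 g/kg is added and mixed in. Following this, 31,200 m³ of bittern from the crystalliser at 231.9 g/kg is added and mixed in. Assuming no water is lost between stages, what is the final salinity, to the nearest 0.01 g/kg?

Mass of salt is conserved:
Initial salt = 38,300×48.7 = 1,865,210
After stage 1: salt = 1,865,210 + 36,200×0.5 = 1,883,310; volume = 74,500 m³; S = 25.279 g/kg
After stage 2: salt = 1,883,310 + 7,040×88.4 = 2,505,646; volume = 81,540 m³; S = 30.729 g/kg
After stage 3: salt = 2,505,646 + 31,200×231.9 = 9,740,926; volume = 112,740 m³
S = 9,740,926 / 112,740 = 86.4017 g/kg

86.40 g/kg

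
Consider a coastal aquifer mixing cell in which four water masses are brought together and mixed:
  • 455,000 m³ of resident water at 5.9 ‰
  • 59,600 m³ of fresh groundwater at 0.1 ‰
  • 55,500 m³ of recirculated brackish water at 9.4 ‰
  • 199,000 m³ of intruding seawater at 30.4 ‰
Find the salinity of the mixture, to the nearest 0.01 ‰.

12.04 ‰

Salt balance:
salt = 455,000×5.9 + 59,600×0.1 + 55,500×9.4 + 199,000×30.4 = 2,684,500 + 5,960 + 521,700 + 6,049,600 = 9,261,760
volume = 455,000 + 59,600 + 55,500 + 199,000 = 769,100 m³
S = 9,261,760 / 769,100 = 12.0423 ‰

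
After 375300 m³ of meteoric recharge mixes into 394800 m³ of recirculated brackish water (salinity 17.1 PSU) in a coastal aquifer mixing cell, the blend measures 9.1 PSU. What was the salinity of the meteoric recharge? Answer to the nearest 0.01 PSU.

Salt balance: 394,800×17.1 + 375,300×S = 770,100×9.1
6,751,080 + 375,300·S = 7,007,910
S = (7,007,910 − 6,751,080) / 375,300 = 0.6843 PSU

0.68 PSU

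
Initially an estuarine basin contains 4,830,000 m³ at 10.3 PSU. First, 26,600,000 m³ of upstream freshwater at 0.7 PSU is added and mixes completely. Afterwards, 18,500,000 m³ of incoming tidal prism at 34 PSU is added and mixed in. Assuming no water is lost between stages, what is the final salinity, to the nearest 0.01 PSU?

13.97 PSU

Conserving salt mass:
Initial salt = 4,830,000×10.3 = 49,749,000
After stage 1: salt = 49,749,000 + 26,600,000×0.7 = 68,369,000; volume = 31,430,000 m³; S = 2.175 PSU
After stage 2: salt = 68,369,000 + 18,500,000×34 = 697,369,000; volume = 49,930,000 m³
S = 697,369,000 / 49,930,000 = 13.9669 PSU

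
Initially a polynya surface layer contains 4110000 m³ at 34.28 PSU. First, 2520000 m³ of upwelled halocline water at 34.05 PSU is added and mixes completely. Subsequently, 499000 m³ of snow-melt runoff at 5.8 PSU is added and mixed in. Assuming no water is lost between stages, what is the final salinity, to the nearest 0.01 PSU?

Conserving salt mass:
Initial salt = 4,110,000×34.28 = 140,890,800
After stage 1: salt = 140,890,800 + 2,520,000×34.05 = 226,696,800; volume = 6,630,000 m³; S = 34.193 PSU
After stage 2: salt = 226,696,800 + 499,000×5.8 = 229,591,000; volume = 7,129,000 m³
S = 229,591,000 / 7,129,000 = 32.2052 PSU

32.21 PSU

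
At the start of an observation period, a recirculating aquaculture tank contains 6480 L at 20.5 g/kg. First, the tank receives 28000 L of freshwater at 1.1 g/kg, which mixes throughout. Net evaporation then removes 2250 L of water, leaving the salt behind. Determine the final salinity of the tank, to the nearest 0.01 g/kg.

5.08 g/kg

After mixing: salt = 6,480×20.5 + 28,000×1.1 = 163,640; volume = 34,480 L
After evaporation: salt unchanged = 163,640; volume = 34,480 − 2,250 = 32,230 L
S = 163,640 / 32,230 = 5.0773 g/kg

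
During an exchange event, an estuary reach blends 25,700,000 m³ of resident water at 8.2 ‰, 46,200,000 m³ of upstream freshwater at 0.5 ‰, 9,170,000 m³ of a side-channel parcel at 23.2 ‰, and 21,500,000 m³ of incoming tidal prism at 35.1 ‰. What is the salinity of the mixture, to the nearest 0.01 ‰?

Mass of salt is conserved:
salt = 25,700,000×8.2 + 46,200,000×0.5 + 9,170,000×23.2 + 21,500,000×35.1 = 210,740,000 + 23,100,000 + 212,744,000 + 754,650,000 = 1,201,234,000
volume = 25,700,000 + 46,200,000 + 9,170,000 + 21,500,000 = 102,570,000 m³
S = 1,201,234,000 / 102,570,000 = 11.7114 ‰

11.71 ‰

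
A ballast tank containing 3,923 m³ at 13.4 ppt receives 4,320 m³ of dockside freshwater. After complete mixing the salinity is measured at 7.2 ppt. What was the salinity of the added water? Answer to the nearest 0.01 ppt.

1.57 ppt

Salt balance: 3,923×13.4 + 4,320×S = 8,243×7.2
52,568.2 + 4,320·S = 59,349.6
S = (59,349.6 − 52,568.2) / 4,320 = 1.5698 ppt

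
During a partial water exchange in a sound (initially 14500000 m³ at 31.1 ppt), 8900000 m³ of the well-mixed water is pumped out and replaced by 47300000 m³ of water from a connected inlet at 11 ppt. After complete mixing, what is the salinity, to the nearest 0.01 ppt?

13.13 ppt

Remaining after removal: 5,600,000 m³ at 31.1 ppt (salt = 174,160,000)
After addition: salt = 174,160,000 + 47,300,000×11 = 694,460,000; volume = 52,900,000 m³
S = 694,460,000 / 52,900,000 = 13.1278 ppt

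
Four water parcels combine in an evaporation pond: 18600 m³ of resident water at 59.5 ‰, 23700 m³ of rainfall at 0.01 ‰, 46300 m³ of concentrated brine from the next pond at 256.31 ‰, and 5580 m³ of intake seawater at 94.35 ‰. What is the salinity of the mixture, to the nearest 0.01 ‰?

143.35 ‰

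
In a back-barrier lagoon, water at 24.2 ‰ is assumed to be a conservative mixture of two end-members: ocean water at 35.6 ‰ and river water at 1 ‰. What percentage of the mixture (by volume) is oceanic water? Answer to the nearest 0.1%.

Let g be the oceanic fraction. Salt balance per unit volume:
g×35.6 + (1−g)×1 = 24.2
g = (24.2 − 1) / (35.6 − 1) = 23.2/34.6 = 0.6705

67.1%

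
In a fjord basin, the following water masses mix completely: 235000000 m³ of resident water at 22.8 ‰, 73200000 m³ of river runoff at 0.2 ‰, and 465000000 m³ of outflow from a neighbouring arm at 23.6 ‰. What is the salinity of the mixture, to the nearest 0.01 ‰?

21.14 ‰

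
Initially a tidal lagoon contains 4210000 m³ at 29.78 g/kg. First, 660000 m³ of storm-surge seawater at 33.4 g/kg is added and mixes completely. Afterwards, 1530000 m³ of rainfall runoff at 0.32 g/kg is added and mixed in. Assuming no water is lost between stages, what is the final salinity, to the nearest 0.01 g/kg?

23.11 g/kg

By conservation of dissolved salt,
Initial salt = 4,210,000×29.78 = 125,373,800
After stage 1: salt = 125,373,800 + 660,000×33.4 = 147,417,800; volume = 4,870,000 m³; S = 30.271 g/kg
After stage 2: salt = 147,417,800 + 1,530,000×0.32 = 147,907,400; volume = 6,400,000 m³
S = 147,907,400 / 6,400,000 = 23.1105 g/kg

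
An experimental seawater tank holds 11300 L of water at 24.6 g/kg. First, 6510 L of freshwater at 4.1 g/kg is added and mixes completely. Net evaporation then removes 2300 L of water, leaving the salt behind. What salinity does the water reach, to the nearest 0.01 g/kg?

After mixing: salt = 11,300×24.6 + 6,510×4.1 = 304,671; volume = 17,810 L
After evaporation: salt unchanged = 304,671; volume = 17,810 − 2,300 = 15,510 L
S = 304,671 / 15,510 = 19.6435 g/kg

19.64 g/kg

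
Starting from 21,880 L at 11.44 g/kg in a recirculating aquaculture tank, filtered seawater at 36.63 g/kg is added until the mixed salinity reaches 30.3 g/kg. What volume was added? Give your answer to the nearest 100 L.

Salt balance: 21,880×11.44 + V×36.63 = (21,880+V)×30.3
250,307.2 + 36.63V = 662,964 + 30.3V
412,656.8 = 6.33V
V = 65,190.65 L

65200 L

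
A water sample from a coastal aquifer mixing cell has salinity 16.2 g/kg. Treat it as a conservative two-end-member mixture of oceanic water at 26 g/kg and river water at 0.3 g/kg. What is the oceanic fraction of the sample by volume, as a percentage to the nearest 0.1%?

61.9%

Let g be the oceanic fraction. Salt balance per unit volume:
g×26 + (1−g)×0.3 = 16.2
g = (16.2 − 0.3) / (26 − 0.3) = 15.9/25.7 = 0.6187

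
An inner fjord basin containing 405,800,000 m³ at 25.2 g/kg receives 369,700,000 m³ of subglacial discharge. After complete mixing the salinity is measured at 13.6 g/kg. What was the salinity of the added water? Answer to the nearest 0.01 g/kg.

Salt balance: 405,800,000×25.2 + 369,700,000×S = 775,500,000×13.6
10,226,160,000 + 369,700,000·S = 10,546,800,000
S = (10,546,800,000 − 10,226,160,000) / 369,700,000 = 0.8673 g/kg

0.87 g/kg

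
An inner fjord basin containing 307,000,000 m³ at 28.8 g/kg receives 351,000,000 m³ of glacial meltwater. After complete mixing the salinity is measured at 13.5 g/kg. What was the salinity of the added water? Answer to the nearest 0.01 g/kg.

0.12 g/kg

Salt balance: 307,000,000×28.8 + 351,000,000×S = 658,000,000×13.5
8,841,600,000 + 351,000,000·S = 8,883,000,000
S = (8,883,000,000 − 8,841,600,000) / 351,000,000 = 0.1179 g/kg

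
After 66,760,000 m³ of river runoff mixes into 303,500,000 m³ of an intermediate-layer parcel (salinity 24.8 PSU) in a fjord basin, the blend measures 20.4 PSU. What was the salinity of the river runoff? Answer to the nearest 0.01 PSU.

0.40 PSU

Salt balance: 303,500,000×24.8 + 66,760,000×S = 370,260,000×20.4
7,526,800,000 + 66,760,000·S = 7,553,304,000
S = (7,553,304,000 − 7,526,800,000) / 66,760,000 = 0.397 PSU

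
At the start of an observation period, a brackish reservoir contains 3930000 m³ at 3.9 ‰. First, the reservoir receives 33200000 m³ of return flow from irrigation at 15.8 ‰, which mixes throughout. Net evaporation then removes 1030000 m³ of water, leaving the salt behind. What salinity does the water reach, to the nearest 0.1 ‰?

After mixing: salt = 3,930,000×3.9 + 33,200,000×15.8 = 539,887,000; volume = 37,130,000 m³
After evaporation: salt unchanged = 539,887,000; volume = 37,130,000 − 1,030,000 = 36,100,000 m³
S = 539,887,000 / 36,100,000 = 14.9553 ‰

15.0 ‰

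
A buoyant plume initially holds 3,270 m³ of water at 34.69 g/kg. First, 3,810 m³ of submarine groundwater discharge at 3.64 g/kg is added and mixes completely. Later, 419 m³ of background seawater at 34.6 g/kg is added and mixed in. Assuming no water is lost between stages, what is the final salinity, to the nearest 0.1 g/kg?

Salt balance:
Initial salt = 3,270×34.69 = 113,436.3
After stage 1: salt = 113,436.3 + 3,810×3.64 = 127,304.7; volume = 7,080 m³; S = 17.981 g/kg
After stage 2: salt = 127,304.7 + 419×34.6 = 141,802.1; volume = 7,499 m³
S = 141,802.1 / 7,499 = 18.9095 g/kg

18.9 g/kg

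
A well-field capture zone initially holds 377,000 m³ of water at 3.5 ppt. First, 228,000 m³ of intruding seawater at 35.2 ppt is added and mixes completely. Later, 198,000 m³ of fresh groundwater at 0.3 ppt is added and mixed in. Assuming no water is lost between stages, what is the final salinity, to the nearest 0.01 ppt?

Mass of salt is conserved:
Initial salt = 377,000×3.5 = 1,319,500
After stage 1: salt = 1,319,500 + 228,000×35.2 = 9,345,100; volume = 605,000 m³; S = 15.446 ppt
After stage 2: salt = 9,345,100 + 198,000×0.3 = 9,404,500; volume = 803,000 m³
S = 9,404,500 / 803,000 = 11.7117 ppt

11.71 ppt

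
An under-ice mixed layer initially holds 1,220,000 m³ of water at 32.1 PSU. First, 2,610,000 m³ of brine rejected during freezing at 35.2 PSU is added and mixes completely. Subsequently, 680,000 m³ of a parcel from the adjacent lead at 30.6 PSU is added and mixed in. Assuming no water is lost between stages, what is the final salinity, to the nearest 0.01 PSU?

33.67 PSU

Total salt / total volume:
Initial salt = 1,220,000×32.1 = 39,162,000
After stage 1: salt = 39,162,000 + 2,610,000×35.2 = 131,034,000; volume = 3,830,000 m³; S = 34.213 PSU
After stage 2: salt = 131,034,000 + 680,000×30.6 = 151,842,000; volume = 4,510,000 m³
S = 151,842,000 / 4,510,000 = 33.6678 PSU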